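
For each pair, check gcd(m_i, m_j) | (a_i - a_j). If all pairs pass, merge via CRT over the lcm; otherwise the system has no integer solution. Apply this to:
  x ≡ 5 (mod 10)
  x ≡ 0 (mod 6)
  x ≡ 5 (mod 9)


Moduli 10, 6, 9 are not pairwise coprime, so CRT works modulo lcm(m_i) when all pairwise compatibility conditions hold.
Pairwise compatibility: gcd(m_i, m_j) must divide a_i - a_j for every pair.
Merge one congruence at a time:
  Start: x ≡ 5 (mod 10).
  Combine with x ≡ 0 (mod 6): gcd(10, 6) = 2, and 0 - 5 = -5 is NOT divisible by 2.
    ⇒ system is inconsistent (no integer solution).

No solution (the system is inconsistent).


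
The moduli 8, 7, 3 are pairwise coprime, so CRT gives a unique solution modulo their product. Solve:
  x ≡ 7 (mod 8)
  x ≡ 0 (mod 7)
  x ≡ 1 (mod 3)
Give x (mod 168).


Moduli 8, 7, 3 are pairwise coprime; by CRT there is a unique solution modulo M = 8 · 7 · 3 = 168.
Solve pairwise, accumulating the modulus:
  Start with x ≡ 7 (mod 8).
  Combine with x ≡ 0 (mod 7): since gcd(8, 7) = 1, we get a unique residue mod 56.
    Write x = 7 + 8·t and substitute into x ≡ 0 (mod 7): 8·t ≡ 0 − 7 = -7 (mod 7).
    Reduce coefficients mod 7: 1·t ≡ 0 (mod 7).
    So t ≡ 0 (mod 7).
    Then x = 7 + 8·0 = 7, valid modulo lcm(8, 7) = 56: x ≡ 7 (mod 56).
  Combine with x ≡ 1 (mod 3): since gcd(56, 3) = 1, we get a unique residue mod 168.
    Write x = 7 + 56·t and substitute into x ≡ 1 (mod 3): 56·t ≡ 1 − 7 = -6 (mod 3).
    Reduce coefficients mod 3: 2·t ≡ 0 (mod 3).
    The inverse of 2 mod 3 is 2 (since 2·2 = 4 = 1·3 + 1), so t ≡ 2·0 = 0 ≡ 0 (mod 3).
    Then x = 7 + 56·0 = 7, valid modulo lcm(56, 3) = 168: x ≡ 7 (mod 168).
Verify: 7 mod 8 = 7 ✓, 7 mod 7 = 0 ✓, 7 mod 3 = 1 ✓.

x ≡ 7 (mod 168).


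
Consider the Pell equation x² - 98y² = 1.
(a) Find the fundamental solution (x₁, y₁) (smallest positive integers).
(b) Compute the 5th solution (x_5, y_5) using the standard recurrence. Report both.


Step 1: Find the fundamental solution (x₁, y₁) of x² - 98y² = 1.
  Expand √98 as a continued fraction. a₀ = ⌊√98⌋ = 9; iterate m_{k+1} = d_k·a_k − m_k, d_{k+1} = (98 − m_{k+1}²)/d_k, a_{k+1} = ⌊(a₀ + m_{k+1})/d_{k+1}⌋ (starting m₀ = 0, d₀ = 1), with convergents p_k = a_k·p_{k-1} + p_{k-2}, q_k = a_k·q_{k-1} + q_{k-2} (p₋₁ = 1, q₋₁ = 0):
  k = 0: a₀ = 9; p₀/q₀ = 9/1; p₀² − 98·q₀² = 81 − 98 = -17.
  k = 1: m = 9, d = 17, a = ⌊(9 + 9)/17⌋ = 1; p/q = (1·9 + 1)/(1·1 + 0) = 10/1; p² − 98·q² = 100 − 98 = 2.
  k = 2: m = 8, d = 2, a = ⌊(9 + 8)/2⌋ = 8; p/q = (8·10 + 9)/(8·1 + 1) = 89/9; p² − 98·q² = 7921 − 7938 = -17.
  k = 3: m = 8, d = 17, a = ⌊(9 + 8)/17⌋ = 1; p/q = (1·89 + 10)/(1·9 + 1) = 99/10; p² − 98·q² = 9801 − 9800 = 1.
  The first convergent with p² − 98·q² = 1 gives the fundamental solution (x₁, y₁) = (99, 10).
Step 2: Apply the recurrence (x_{n+1}, y_{n+1}) = (x₁x_n + 98y₁y_n, x₁y_n + y₁x_n) repeatedly.
  From (x_1, y_1) = (99, 10): x_2 = 99·99 + 98·10·10 = 19601; y_2 = 99·10 + 10·99 = 1980.
  From (x_2, y_2) = (19601, 1980): x_3 = 99·19601 + 98·10·1980 = 3880899; y_3 = 99·1980 + 10·19601 = 392030.
  From (x_3, y_3) = (3880899, 392030): x_4 = 99·3880899 + 98·10·392030 = 768398401; y_4 = 99·392030 + 10·3880899 = 77619960.
  From (x_4, y_4) = (768398401, 77619960): x_5 = 99·768398401 + 98·10·77619960 = 152139002499; y_5 = 99·77619960 + 10·768398401 = 15368360050.
Step 3: Verify x_5² - 98·y_5² = 23146276081390728245001 - 23146276081390728245000 = 1 (should be 1). ✓

(x_1, y_1) = (99, 10); (x_5, y_5) = (152139002499, 15368360050).


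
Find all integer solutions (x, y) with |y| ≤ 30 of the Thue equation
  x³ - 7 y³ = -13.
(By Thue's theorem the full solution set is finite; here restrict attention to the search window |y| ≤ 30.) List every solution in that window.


The equation is x³ - 7y³ = -13. For fixed y, x³ = 7·y³ − 13, so a solution requires the RHS to be a perfect cube.
Strategy: iterate y from -30 to 30, compute RHS = 7·y³ − 13, and check whether it is a (positive or negative) perfect cube.
Check small values of y:
  y = 0: RHS = -13 is not a perfect cube.
  y = 1: RHS = -6 is not a perfect cube.
  y = -1: RHS = -20 is not a perfect cube.
  y = 2: RHS = 43 is not a perfect cube.
  y = -2: RHS = -69 is not a perfect cube.
  y = 3: RHS = 176 is not a perfect cube.
  y = -3: RHS = -202 is not a perfect cube.
Continuing the search up to |y| = 30 finds no solutions either.
No (x, y) in the scanned range satisfies the equation.

No integer solutions with |y| ≤ 30.


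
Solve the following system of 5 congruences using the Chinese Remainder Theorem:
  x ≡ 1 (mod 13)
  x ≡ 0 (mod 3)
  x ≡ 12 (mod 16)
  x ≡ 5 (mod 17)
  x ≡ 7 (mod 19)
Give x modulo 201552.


Product of moduli M = 13 · 3 · 16 · 17 · 19 = 201552.
Merge one congruence at a time:
  Start: x ≡ 1 (mod 13).
  Combine with x ≡ 0 (mod 3); new modulus lcm = 39.
    Write x = 1 + 13·t and substitute into x ≡ 0 (mod 3): 13·t ≡ 0 − 1 = -1 (mod 3).
    Reduce coefficients mod 3: 1·t ≡ 2 (mod 3).
    So t ≡ 2 (mod 3).
    Then x = 1 + 13·2 = 27, valid modulo lcm(13, 3) = 39: x ≡ 27 (mod 39).
  Combine with x ≡ 12 (mod 16); new modulus lcm = 624.
    Write x = 27 + 39·t and substitute into x ≡ 12 (mod 16): 39·t ≡ 12 − 27 = -15 (mod 16).
    Reduce coefficients mod 16: 7·t ≡ 1 (mod 16).
    The inverse of 7 mod 16 is 7 (since 7·7 = 49 = 3·16 + 1), so t ≡ 7·1 = 7 ≡ 7 (mod 16).
    Then x = 27 + 39·7 = 300, valid modulo lcm(39, 16) = 624: x ≡ 300 (mod 624).
  Combine with x ≡ 5 (mod 17); new modulus lcm = 10608.
    Write x = 300 + 624·t and substitute into x ≡ 5 (mod 17): 624·t ≡ 5 − 300 = -295 (mod 17).
    Reduce coefficients mod 17: 12·t ≡ 11 (mod 17).
    The inverse of 12 mod 17 is 10 (since 12·10 = 120 = 7·17 + 1), so t ≡ 10·11 = 110 ≡ 8 (mod 17).
    Then x = 300 + 624·8 = 5292, valid modulo lcm(624, 17) = 10608: x ≡ 5292 (mod 10608).
  Combine with x ≡ 7 (mod 19); new modulus lcm = 201552.
    Write x = 5292 + 10608·t and substitute into x ≡ 7 (mod 19): 10608·t ≡ 7 − 5292 = -5285 (mod 19).
    Reduce coefficients mod 19: 6·t ≡ 16 (mod 19).
    The inverse of 6 mod 19 is 16 (since 6·16 = 96 = 5·19 + 1), so t ≡ 16·16 = 256 ≡ 9 (mod 19).
    Then x = 5292 + 10608·9 = 100764, valid modulo lcm(10608, 19) = 201552: x ≡ 100764 (mod 201552).
Verify against each original: 100764 mod 13 = 1, 100764 mod 3 = 0, 100764 mod 16 = 12, 100764 mod 17 = 5, 100764 mod 19 = 7.

x ≡ 100764 (mod 201552).


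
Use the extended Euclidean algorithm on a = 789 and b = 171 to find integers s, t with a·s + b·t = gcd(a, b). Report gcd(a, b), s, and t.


Euclidean algorithm on (789, 171) — divide until remainder is 0:
  789 = 4 · 171 + 105
  171 = 1 · 105 + 66
  105 = 1 · 66 + 39
  66 = 1 · 39 + 27
  39 = 1 · 27 + 12
  27 = 2 · 12 + 3
  12 = 4 · 3 + 0
gcd(789, 171) = 3.
Track Bezout coefficients alongside the remainders: start with r₀ = 789 = a·1 + b·0 (s = 1, t = 0) and r₁ = 171 = a·0 + b·1 (s = 0, t = 1); each new remainder r_{k+1} = r_{k-1} − q_k·r_k inherits s_{k+1} = s_{k-1} − q_k·s_k, t_{k+1} = t_{k-1} − q_k·t_k, so r_k = a·s_k + b·t_k at every step:
  q = 4: r = 105, s = 1 − 4·0 = 1, t = 0 − 4·1 = -4  (check: 789·1 + 171·(-4) = 105)
  q = 1: r = 66, s = 0 − 1·1 = -1, t = 1 − 1·(-4) = 5  (check: 789·(-1) + 171·5 = 66)
  q = 1: r = 39, s = 1 − 1·(-1) = 2, t = -4 − 1·5 = -9  (check: 789·2 + 171·(-9) = 39)
  q = 1: r = 27, s = -1 − 1·2 = -3, t = 5 − 1·(-9) = 14  (check: 789·(-3) + 171·14 = 27)
  q = 1: r = 12, s = 2 − 1·(-3) = 5, t = -9 − 1·14 = -23  (check: 789·5 + 171·(-23) = 12)
  q = 2: r = 3, s = -3 − 2·5 = -13, t = 14 − 2·(-23) = 60  (check: 789·(-13) + 171·60 = 3)
The row with r = 3 (the gcd) gives the Bezout coefficients s = -13, t = 60.
Result: 789 · (-13) + 171 · (60) = 3.

gcd(789, 171) = 3; s = -13, t = 60 (check: 789·(-13) + 171·60 = 3).


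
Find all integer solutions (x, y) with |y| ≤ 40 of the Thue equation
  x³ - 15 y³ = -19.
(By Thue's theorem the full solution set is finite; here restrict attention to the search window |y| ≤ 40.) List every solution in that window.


The equation is x³ - 15y³ = -19. For fixed y, x³ = 15·y³ − 19, so a solution requires the RHS to be a perfect cube.
Strategy: iterate y from -40 to 40, compute RHS = 15·y³ − 19, and check whether it is a (positive or negative) perfect cube.
Check small values of y:
  y = 0: RHS = -19 is not a perfect cube.
  y = 1: RHS = -4 is not a perfect cube.
  y = -1: RHS = -34 is not a perfect cube.
  y = 2: RHS = 101 is not a perfect cube.
  y = -2: RHS = -139 is not a perfect cube.
  y = 3: RHS = 386 is not a perfect cube.
  y = -3: RHS = -424 is not a perfect cube.
Continuing the search up to |y| = 40 finds no solutions either.
No (x, y) in the scanned range satisfies the equation.

No integer solutions with |y| ≤ 40.


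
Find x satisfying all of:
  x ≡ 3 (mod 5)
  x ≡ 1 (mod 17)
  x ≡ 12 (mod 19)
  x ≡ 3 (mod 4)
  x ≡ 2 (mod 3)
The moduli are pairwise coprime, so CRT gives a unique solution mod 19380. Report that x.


Product of moduli M = 5 · 17 · 19 · 4 · 3 = 19380.
Merge one congruence at a time:
  Start: x ≡ 3 (mod 5).
  Combine with x ≡ 1 (mod 17); new modulus lcm = 85.
    Write x = 3 + 5·t and substitute into x ≡ 1 (mod 17): 5·t ≡ 1 − 3 = -2 (mod 17).
    Reduce coefficients mod 17: 5·t ≡ 15 (mod 17).
    The inverse of 5 mod 17 is 7 (since 5·7 = 35 = 2·17 + 1), so t ≡ 7·15 = 105 ≡ 3 (mod 17).
    Then x = 3 + 5·3 = 18, valid modulo lcm(5, 17) = 85: x ≡ 18 (mod 85).
  Combine with x ≡ 12 (mod 19); new modulus lcm = 1615.
    Write x = 18 + 85·t and substitute into x ≡ 12 (mod 19): 85·t ≡ 12 − 18 = -6 (mod 19).
    Reduce coefficients mod 19: 9·t ≡ 13 (mod 19).
    The inverse of 9 mod 19 is 17 (since 9·17 = 153 = 8·19 + 1), so t ≡ 17·13 = 221 ≡ 12 (mod 19).
    Then x = 18 + 85·12 = 1038, valid modulo lcm(85, 19) = 1615: x ≡ 1038 (mod 1615).
  Combine with x ≡ 3 (mod 4); new modulus lcm = 6460.
    Write x = 1038 + 1615·t and substitute into x ≡ 3 (mod 4): 1615·t ≡ 3 − 1038 = -1035 (mod 4).
    Reduce coefficients mod 4: 3·t ≡ 1 (mod 4).
    The inverse of 3 mod 4 is 3 (since 3·3 = 9 = 2·4 + 1), so t ≡ 3·1 = 3 ≡ 3 (mod 4).
    Then x = 1038 + 1615·3 = 5883, valid modulo lcm(1615, 4) = 6460: x ≡ 5883 (mod 6460).
  Combine with x ≡ 2 (mod 3); new modulus lcm = 19380.
    Write x = 5883 + 6460·t and substitute into x ≡ 2 (mod 3): 6460·t ≡ 2 − 5883 = -5881 (mod 3).
    Reduce coefficients mod 3: 1·t ≡ 2 (mod 3).
    So t ≡ 2 (mod 3).
    Then x = 5883 + 6460·2 = 18803, valid modulo lcm(6460, 3) = 19380: x ≡ 18803 (mod 19380).
Verify against each original: 18803 mod 5 = 3, 18803 mod 17 = 1, 18803 mod 19 = 12, 18803 mod 4 = 3, 18803 mod 3 = 2.

x ≡ 18803 (mod 19380).


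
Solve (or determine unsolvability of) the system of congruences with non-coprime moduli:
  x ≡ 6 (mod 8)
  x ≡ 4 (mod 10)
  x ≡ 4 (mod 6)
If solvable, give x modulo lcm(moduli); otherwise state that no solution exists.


Moduli 8, 10, 6 are not pairwise coprime, so CRT works modulo lcm(m_i) when all pairwise compatibility conditions hold.
Pairwise compatibility: gcd(m_i, m_j) must divide a_i - a_j for every pair.
Merge one congruence at a time:
  Start: x ≡ 6 (mod 8).
  Combine with x ≡ 4 (mod 10): gcd(8, 10) = 2; 4 - 6 = -2, which IS divisible by 2, so compatible.
    Write x = 6 + 8·t and substitute into x ≡ 4 (mod 10): 8·t ≡ 4 − 6 = -2 (mod 10).
    Divide the congruence (and modulus) by g = 2: 4·t ≡ -1 (mod 5).
    Reduce coefficients mod 5: 4·t ≡ 4 (mod 5).
    The inverse of 4 mod 5 is 4 (since 4·4 = 16 = 3·5 + 1), so t ≡ 4·4 = 16 ≡ 1 (mod 5).
    Then x = 6 + 8·1 = 14, valid modulo lcm(8, 10) = 40: x ≡ 14 (mod 40).
  Combine with x ≡ 4 (mod 6): gcd(40, 6) = 2; 4 - 14 = -10, which IS divisible by 2, so compatible.
    Write x = 14 + 40·t and substitute into x ≡ 4 (mod 6): 40·t ≡ 4 − 14 = -10 (mod 6).
    Divide the congruence (and modulus) by g = 2: 20·t ≡ -5 (mod 3).
    Reduce coefficients mod 3: 2·t ≡ 1 (mod 3).
    The inverse of 2 mod 3 is 2 (since 2·2 = 4 = 1·3 + 1), so t ≡ 2·1 = 2 ≡ 2 (mod 3).
    Then x = 14 + 40·2 = 94, valid modulo lcm(40, 6) = 120: x ≡ 94 (mod 120).
Verify: 94 mod 8 = 6, 94 mod 10 = 4, 94 mod 6 = 4.

x ≡ 94 (mod 120).


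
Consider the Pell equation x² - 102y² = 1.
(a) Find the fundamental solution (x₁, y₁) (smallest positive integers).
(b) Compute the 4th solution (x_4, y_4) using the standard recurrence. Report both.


Step 1: Find the fundamental solution (x₁, y₁) of x² - 102y² = 1.
  Expand √102 as a continued fraction. a₀ = ⌊√102⌋ = 10; iterate m_{k+1} = d_k·a_k − m_k, d_{k+1} = (102 − m_{k+1}²)/d_k, a_{k+1} = ⌊(a₀ + m_{k+1})/d_{k+1}⌋ (starting m₀ = 0, d₀ = 1), with convergents p_k = a_k·p_{k-1} + p_{k-2}, q_k = a_k·q_{k-1} + q_{k-2} (p₋₁ = 1, q₋₁ = 0):
  k = 0: a₀ = 10; p₀/q₀ = 10/1; p₀² − 102·q₀² = 100 − 102 = -2.
  k = 1: m = 10, d = 2, a = ⌊(10 + 10)/2⌋ = 10; p/q = (10·10 + 1)/(10·1 + 0) = 101/10; p² − 102·q² = 10201 − 10200 = 1.
  The first convergent with p² − 102·q² = 1 gives the fundamental solution (x₁, y₁) = (101, 10).
Step 2: Apply the recurrence (x_{n+1}, y_{n+1}) = (x₁x_n + 102y₁y_n, x₁y_n + y₁x_n) repeatedly.
  From (x_1, y_1) = (101, 10): x_2 = 101·101 + 102·10·10 = 20401; y_2 = 101·10 + 10·101 = 2020.
  From (x_2, y_2) = (20401, 2020): x_3 = 101·20401 + 102·10·2020 = 4120901; y_3 = 101·2020 + 10·20401 = 408030.
  From (x_3, y_3) = (4120901, 408030): x_4 = 101·4120901 + 102·10·408030 = 832401601; y_4 = 101·408030 + 10·4120901 = 82420040.
Step 3: Verify x_4² - 102·y_4² = 692892425347363201 - 692892425347363200 = 1 (should be 1). ✓

(x_1, y_1) = (101, 10); (x_4, y_4) = (832401601, 82420040).


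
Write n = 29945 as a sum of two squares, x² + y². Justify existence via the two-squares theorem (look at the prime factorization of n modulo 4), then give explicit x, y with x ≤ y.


Step 1: Factor n = 29945 = 5 · 53 · 113.
Step 2: Check the mod-4 condition on each prime factor: 5 ≡ 1 (mod 4), exponent 1; 53 ≡ 1 (mod 4), exponent 1; 113 ≡ 1 (mod 4), exponent 1.
All primes ≡ 3 (mod 4) appear to even exponent (or don't appear), so by the two-squares theorem n IS expressible as a sum of two squares.
Step 3: Build a representation. Here n = 5 · 53 · 113 is a product of primes ≡ 1 (mod 4). Each prime p ≡ 1 (mod 4) is itself a sum of two squares; find a² by testing p − a² for a perfect square:
  5: 5 − 1² = 4 = 2² ⇒ 5 = 1² + 2².
  53: 53 − 1² = 52, 53 − 2² = 49 = 7² ⇒ 53 = 2² + 7².
  113: 113 − 1² = 112, 113 − 2² = 109, 113 − 3² = 104, 113 − 4² = 97, 113 − 5² = 88, 113 − 6² = 77, 113 − 7² = 64 = 8² ⇒ 113 = 7² + 8².
  Combine using the Brahmagupta–Fibonacci identity (a² + b²)(c² + d²) = (ac − bd)² + (ad + bc)² = (ac + bd)² + (ad − bc)²:
  5 · 53 = 265: from (1² + 2²)(2² + 7²), take (1·2 − 2·7, 1·7 + 2·2) = (2 − 14, 7 + 4) = (-12, 11); dropping signs (only squares matter) gives (12, 11); check 12² + 11² = 144 + 121 = 265 ✓.
  265 · 113 = 29945: from (12² + 11²)(7² + 8²), take (12·7 − 11·8, 12·8 + 11·7) = (84 − 88, 96 + 77) = (-4, 173); dropping signs (only squares matter) gives (4, 173); check 4² + 173² = 16 + 29929 = 29945 ✓.
Step 4: Order so x ≤ y and verify: 4² + 173² = 16 + 29929 = 29945 = n. ✓

n = 29945 = 4² + 173² (one valid representation with x ≤ y).


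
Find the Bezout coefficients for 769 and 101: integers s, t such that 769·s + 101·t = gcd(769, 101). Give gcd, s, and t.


Euclidean algorithm on (769, 101) — divide until remainder is 0:
  769 = 7 · 101 + 62
  101 = 1 · 62 + 39
  62 = 1 · 39 + 23
  39 = 1 · 23 + 16
  23 = 1 · 16 + 7
  16 = 2 · 7 + 2
  7 = 3 · 2 + 1
  2 = 2 · 1 + 0
gcd(769, 101) = 1.
Track Bezout coefficients alongside the remainders: start with r₀ = 769 = a·1 + b·0 (s = 1, t = 0) and r₁ = 101 = a·0 + b·1 (s = 0, t = 1); each new remainder r_{k+1} = r_{k-1} − q_k·r_k inherits s_{k+1} = s_{k-1} − q_k·s_k, t_{k+1} = t_{k-1} − q_k·t_k, so r_k = a·s_k + b·t_k at every step:
  q = 7: r = 62, s = 1 − 7·0 = 1, t = 0 − 7·1 = -7  (check: 769·1 + 101·(-7) = 62)
  q = 1: r = 39, s = 0 − 1·1 = -1, t = 1 − 1·(-7) = 8  (check: 769·(-1) + 101·8 = 39)
  q = 1: r = 23, s = 1 − 1·(-1) = 2, t = -7 − 1·8 = -15  (check: 769·2 + 101·(-15) = 23)
  q = 1: r = 16, s = -1 − 1·2 = -3, t = 8 − 1·(-15) = 23  (check: 769·(-3) + 101·23 = 16)
  q = 1: r = 7, s = 2 − 1·(-3) = 5, t = -15 − 1·23 = -38  (check: 769·5 + 101·(-38) = 7)
  q = 2: r = 2, s = -3 − 2·5 = -13, t = 23 − 2·(-38) = 99  (check: 769·(-13) + 101·99 = 2)
  q = 3: r = 1, s = 5 − 3·(-13) = 44, t = -38 − 3·99 = -335  (check: 769·44 + 101·(-335) = 1)
The row with r = 1 (the gcd) gives the Bezout coefficients s = 44, t = -335.
Result: 769 · (44) + 101 · (-335) = 1.

gcd(769, 101) = 1; s = 44, t = -335 (check: 769·44 + 101·(-335) = 1).


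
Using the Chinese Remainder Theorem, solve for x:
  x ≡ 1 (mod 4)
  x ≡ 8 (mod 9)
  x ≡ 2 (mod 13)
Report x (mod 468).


Moduli 4, 9, 13 are pairwise coprime; by CRT there is a unique solution modulo M = 4 · 9 · 13 = 468.
Solve pairwise, accumulating the modulus:
  Start with x ≡ 1 (mod 4).
  Combine with x ≡ 8 (mod 9): since gcd(4, 9) = 1, we get a unique residue mod 36.
    Write x = 1 + 4·t and substitute into x ≡ 8 (mod 9): 4·t ≡ 8 − 1 = 7 (mod 9).
    The inverse of 4 mod 9 is 7 (since 4·7 = 28 = 3·9 + 1), so t ≡ 7·7 = 49 ≡ 4 (mod 9).
    Then x = 1 + 4·4 = 17, valid modulo lcm(4, 9) = 36: x ≡ 17 (mod 36).
  Combine with x ≡ 2 (mod 13): since gcd(36, 13) = 1, we get a unique residue mod 468.
    Write x = 17 + 36·t and substitute into x ≡ 2 (mod 13): 36·t ≡ 2 − 17 = -15 (mod 13).
    Reduce coefficients mod 13: 10·t ≡ 11 (mod 13).
    The inverse of 10 mod 13 is 4 (since 10·4 = 40 = 3·13 + 1), so t ≡ 4·11 = 44 ≡ 5 (mod 13).
    Then x = 17 + 36·5 = 197, valid modulo lcm(36, 13) = 468: x ≡ 197 (mod 468).
Verify: 197 mod 4 = 1 ✓, 197 mod 9 = 8 ✓, 197 mod 13 = 2 ✓.

x ≡ 197 (mod 468).


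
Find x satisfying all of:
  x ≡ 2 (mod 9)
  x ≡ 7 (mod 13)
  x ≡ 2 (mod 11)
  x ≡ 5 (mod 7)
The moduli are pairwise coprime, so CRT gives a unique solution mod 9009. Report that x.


Product of moduli M = 9 · 13 · 11 · 7 = 9009.
Merge one congruence at a time:
  Start: x ≡ 2 (mod 9).
  Combine with x ≡ 7 (mod 13); new modulus lcm = 117.
    Write x = 2 + 9·t and substitute into x ≡ 7 (mod 13): 9·t ≡ 7 − 2 = 5 (mod 13).
    The inverse of 9 mod 13 is 3 (since 9·3 = 27 = 2·13 + 1), so t ≡ 3·5 = 15 ≡ 2 (mod 13).
    Then x = 2 + 9·2 = 20, valid modulo lcm(9, 13) = 117: x ≡ 20 (mod 117).
  Combine with x ≡ 2 (mod 11); new modulus lcm = 1287.
    Write x = 20 + 117·t and substitute into x ≡ 2 (mod 11): 117·t ≡ 2 − 20 = -18 (mod 11).
    Reduce coefficients mod 11: 7·t ≡ 4 (mod 11).
    The inverse of 7 mod 11 is 8 (since 7·8 = 56 = 5·11 + 1), so t ≡ 8·4 = 32 ≡ 10 (mod 11).
    Then x = 20 + 117·10 = 1190, valid modulo lcm(117, 11) = 1287: x ≡ 1190 (mod 1287).
  Combine with x ≡ 5 (mod 7); new modulus lcm = 9009.
    Write x = 1190 + 1287·t and substitute into x ≡ 5 (mod 7): 1287·t ≡ 5 − 1190 = -1185 (mod 7).
    Reduce coefficients mod 7: 6·t ≡ 5 (mod 7).
    The inverse of 6 mod 7 is 6 (since 6·6 = 36 = 5·7 + 1), so t ≡ 6·5 = 30 ≡ 2 (mod 7).
    Then x = 1190 + 1287·2 = 3764, valid modulo lcm(1287, 7) = 9009: x ≡ 3764 (mod 9009).
Verify against each original: 3764 mod 9 = 2, 3764 mod 13 = 7, 3764 mod 11 = 2, 3764 mod 7 = 5.

x ≡ 3764 (mod 9009).


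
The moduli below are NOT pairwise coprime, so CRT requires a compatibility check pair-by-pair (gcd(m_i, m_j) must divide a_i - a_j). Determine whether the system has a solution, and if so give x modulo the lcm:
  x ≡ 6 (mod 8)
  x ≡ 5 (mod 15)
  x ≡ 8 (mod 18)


Moduli 8, 15, 18 are not pairwise coprime, so CRT works modulo lcm(m_i) when all pairwise compatibility conditions hold.
Pairwise compatibility: gcd(m_i, m_j) must divide a_i - a_j for every pair.
Merge one congruence at a time:
  Start: x ≡ 6 (mod 8).
  Combine with x ≡ 5 (mod 15): gcd(8, 15) = 1; 5 - 6 = -1, which IS divisible by 1, so compatible.
    Write x = 6 + 8·t and substitute into x ≡ 5 (mod 15): 8·t ≡ 5 − 6 = -1 (mod 15).
    Reduce coefficients mod 15: 8·t ≡ 14 (mod 15).
    The inverse of 8 mod 15 is 2 (since 8·2 = 16 = 1·15 + 1), so t ≡ 2·14 = 28 ≡ 13 (mod 15).
    Then x = 6 + 8·13 = 110, valid modulo lcm(8, 15) = 120: x ≡ 110 (mod 120).
  Combine with x ≡ 8 (mod 18): gcd(120, 18) = 6; 8 - 110 = -102, which IS divisible by 6, so compatible.
    Write x = 110 + 120·t and substitute into x ≡ 8 (mod 18): 120·t ≡ 8 − 110 = -102 (mod 18).
    Divide the congruence (and modulus) by g = 6: 20·t ≡ -17 (mod 3).
    Reduce coefficients mod 3: 2·t ≡ 1 (mod 3).
    The inverse of 2 mod 3 is 2 (since 2·2 = 4 = 1·3 + 1), so t ≡ 2·1 = 2 ≡ 2 (mod 3).
    Then x = 110 + 120·2 = 350, valid modulo lcm(120, 18) = 360: x ≡ 350 (mod 360).
Verify: 350 mod 8 = 6, 350 mod 15 = 5, 350 mod 18 = 8.

x ≡ 350 (mod 360).


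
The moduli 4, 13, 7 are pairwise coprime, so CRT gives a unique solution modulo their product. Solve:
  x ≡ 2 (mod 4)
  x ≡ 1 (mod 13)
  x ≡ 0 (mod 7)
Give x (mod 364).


Moduli 4, 13, 7 are pairwise coprime; by CRT there is a unique solution modulo M = 4 · 13 · 7 = 364.
Solve pairwise, accumulating the modulus:
  Start with x ≡ 2 (mod 4).
  Combine with x ≡ 1 (mod 13): since gcd(4, 13) = 1, we get a unique residue mod 52.
    Write x = 2 + 4·t and substitute into x ≡ 1 (mod 13): 4·t ≡ 1 − 2 = -1 (mod 13).
    Reduce coefficients mod 13: 4·t ≡ 12 (mod 13).
    The inverse of 4 mod 13 is 10 (since 4·10 = 40 = 3·13 + 1), so t ≡ 10·12 = 120 ≡ 3 (mod 13).
    Then x = 2 + 4·3 = 14, valid modulo lcm(4, 13) = 52: x ≡ 14 (mod 52).
  Combine with x ≡ 0 (mod 7): since gcd(52, 7) = 1, we get a unique residue mod 364.
    Write x = 14 + 52·t and substitute into x ≡ 0 (mod 7): 52·t ≡ 0 − 14 = -14 (mod 7).
    Reduce coefficients mod 7: 3·t ≡ 0 (mod 7).
    The inverse of 3 mod 7 is 5 (since 3·5 = 15 = 2·7 + 1), so t ≡ 5·0 = 0 ≡ 0 (mod 7).
    Then x = 14 + 52·0 = 14, valid modulo lcm(52, 7) = 364: x ≡ 14 (mod 364).
Verify: 14 mod 4 = 2 ✓, 14 mod 13 = 1 ✓, 14 mod 7 = 0 ✓.

x ≡ 14 (mod 364).


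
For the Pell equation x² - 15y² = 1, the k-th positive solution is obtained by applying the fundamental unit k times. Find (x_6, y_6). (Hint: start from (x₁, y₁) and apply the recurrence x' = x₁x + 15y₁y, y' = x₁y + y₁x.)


Step 1: Find the fundamental solution (x₁, y₁) of x² - 15y² = 1.
  Expand √15 as a continued fraction. a₀ = ⌊√15⌋ = 3; iterate m_{k+1} = d_k·a_k − m_k, d_{k+1} = (15 − m_{k+1}²)/d_k, a_{k+1} = ⌊(a₀ + m_{k+1})/d_{k+1}⌋ (starting m₀ = 0, d₀ = 1), with convergents p_k = a_k·p_{k-1} + p_{k-2}, q_k = a_k·q_{k-1} + q_{k-2} (p₋₁ = 1, q₋₁ = 0):
  k = 0: a₀ = 3; p₀/q₀ = 3/1; p₀² − 15·q₀² = 9 − 15 = -6.
  k = 1: m = 3, d = 6, a = ⌊(3 + 3)/6⌋ = 1; p/q = (1·3 + 1)/(1·1 + 0) = 4/1; p² − 15·q² = 16 − 15 = 1.
  The first convergent with p² − 15·q² = 1 gives the fundamental solution (x₁, y₁) = (4, 1).
Step 2: Apply the recurrence (x_{n+1}, y_{n+1}) = (x₁x_n + 15y₁y_n, x₁y_n + y₁x_n) repeatedly.
  From (x_1, y_1) = (4, 1): x_2 = 4·4 + 15·1·1 = 31; y_2 = 4·1 + 1·4 = 8.
  From (x_2, y_2) = (31, 8): x_3 = 4·31 + 15·1·8 = 244; y_3 = 4·8 + 1·31 = 63.
  From (x_3, y_3) = (244, 63): x_4 = 4·244 + 15·1·63 = 1921; y_4 = 4·63 + 1·244 = 496.
  From (x_4, y_4) = (1921, 496): x_5 = 4·1921 + 15·1·496 = 15124; y_5 = 4·496 + 1·1921 = 3905.
  From (x_5, y_5) = (15124, 3905): x_6 = 4·15124 + 15·1·3905 = 119071; y_6 = 4·3905 + 1·15124 = 30744.
Step 3: Verify x_6² - 15·y_6² = 14177903041 - 14177903040 = 1 (should be 1). ✓

(x_1, y_1) = (4, 1); (x_6, y_6) = (119071, 30744).


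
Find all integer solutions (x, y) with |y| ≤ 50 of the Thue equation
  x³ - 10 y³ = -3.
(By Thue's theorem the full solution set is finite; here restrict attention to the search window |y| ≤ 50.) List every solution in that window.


The equation is x³ - 10y³ = -3. For fixed y, x³ = 10·y³ − 3, so a solution requires the RHS to be a perfect cube.
Strategy: iterate y from -50 to 50, compute RHS = 10·y³ − 3, and check whether it is a (positive or negative) perfect cube.
Check small values of y:
  y = 0: RHS = -3 is not a perfect cube.
  y = 1: RHS = 7 is not a perfect cube.
  y = -1: RHS = -13 is not a perfect cube.
  y = 2: RHS = 77 is not a perfect cube.
  y = -2: RHS = -83 is not a perfect cube.
  y = 3: RHS = 267 is not a perfect cube.
  y = -3: RHS = -273 is not a perfect cube.
Continuing the search up to |y| = 50 finds no solutions either.
No (x, y) in the scanned range satisfies the equation.

No integer solutions with |y| ≤ 50.


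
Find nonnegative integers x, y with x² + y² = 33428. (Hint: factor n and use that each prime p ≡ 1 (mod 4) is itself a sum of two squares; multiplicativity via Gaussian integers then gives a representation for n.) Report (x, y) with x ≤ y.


Step 1: Factor n = 33428 = 2^2 · 61 · 137.
Step 2: Check the mod-4 condition on each prime factor: 2 = 2 (special); 61 ≡ 1 (mod 4), exponent 1; 137 ≡ 1 (mod 4), exponent 1.
All primes ≡ 3 (mod 4) appear to even exponent (or don't appear), so by the two-squares theorem n IS expressible as a sum of two squares.
Step 3: Build a representation. Group n = k² · m with k = 2 and m = 61 · 137 = 8357 (a product of primes ≡ 1 (mod 4)); a representation of m scales to one of n via (k·x)² + (k·y)² = k²(x² + y²). Each prime p ≡ 1 (mod 4) is itself a sum of two squares; find a² by testing p − a² for a perfect square:
  61: 61 − 1² = 60, 61 − 2² = 57, 61 − 3² = 52, 61 − 4² = 45, 61 − 5² = 36 = 6² ⇒ 61 = 5² + 6².
  137: 137 − 1² = 136, 137 − 2² = 133, 137 − 3² = 128, 137 − 4² = 121 = 11² ⇒ 137 = 4² + 11².
  Combine using the Brahmagupta–Fibonacci identity (a² + b²)(c² + d²) = (ac − bd)² + (ad + bc)² = (ac + bd)² + (ad − bc)²:
  61 · 137 = 8357: from (5² + 6²)(4² + 11²), take (5·4 − 6·11, 5·11 + 6·4) = (20 − 66, 55 + 24) = (-46, 79); dropping signs (only squares matter) gives (46, 79); check 46² + 79² = 2116 + 6241 = 8357 ✓.
  Scale by k = 2: (2·46, 2·79) = (92, 158).
Step 4: Order so x ≤ y and verify: 92² + 158² = 8464 + 24964 = 33428 = n. ✓

n = 33428 = 92² + 158² (one valid representation with x ≤ y).


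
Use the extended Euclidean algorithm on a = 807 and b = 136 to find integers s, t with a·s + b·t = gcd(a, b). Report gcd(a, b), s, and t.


Euclidean algorithm on (807, 136) — divide until remainder is 0:
  807 = 5 · 136 + 127
  136 = 1 · 127 + 9
  127 = 14 · 9 + 1
  9 = 9 · 1 + 0
gcd(807, 136) = 1.
Track Bezout coefficients alongside the remainders: start with r₀ = 807 = a·1 + b·0 (s = 1, t = 0) and r₁ = 136 = a·0 + b·1 (s = 0, t = 1); each new remainder r_{k+1} = r_{k-1} − q_k·r_k inherits s_{k+1} = s_{k-1} − q_k·s_k, t_{k+1} = t_{k-1} − q_k·t_k, so r_k = a·s_k + b·t_k at every step:
  q = 5: r = 127, s = 1 − 5·0 = 1, t = 0 − 5·1 = -5  (check: 807·1 + 136·(-5) = 127)
  q = 1: r = 9, s = 0 − 1·1 = -1, t = 1 − 1·(-5) = 6  (check: 807·(-1) + 136·6 = 9)
  q = 14: r = 1, s = 1 − 14·(-1) = 15, t = -5 − 14·6 = -89  (check: 807·15 + 136·(-89) = 1)
The row with r = 1 (the gcd) gives the Bezout coefficients s = 15, t = -89.
Result: 807 · (15) + 136 · (-89) = 1.

gcd(807, 136) = 1; s = 15, t = -89 (check: 807·15 + 136·(-89) = 1).


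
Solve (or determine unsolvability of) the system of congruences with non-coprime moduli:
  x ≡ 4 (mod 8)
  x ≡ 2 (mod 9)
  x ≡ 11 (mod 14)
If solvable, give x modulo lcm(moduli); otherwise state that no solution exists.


Moduli 8, 9, 14 are not pairwise coprime, so CRT works modulo lcm(m_i) when all pairwise compatibility conditions hold.
Pairwise compatibility: gcd(m_i, m_j) must divide a_i - a_j for every pair.
Merge one congruence at a time:
  Start: x ≡ 4 (mod 8).
  Combine with x ≡ 2 (mod 9): gcd(8, 9) = 1; 2 - 4 = -2, which IS divisible by 1, so compatible.
    Write x = 4 + 8·t and substitute into x ≡ 2 (mod 9): 8·t ≡ 2 − 4 = -2 (mod 9).
    Reduce coefficients mod 9: 8·t ≡ 7 (mod 9).
    The inverse of 8 mod 9 is 8 (since 8·8 = 64 = 7·9 + 1), so t ≡ 8·7 = 56 ≡ 2 (mod 9).
    Then x = 4 + 8·2 = 20, valid modulo lcm(8, 9) = 72: x ≡ 20 (mod 72).
  Combine with x ≡ 11 (mod 14): gcd(72, 14) = 2, and 11 - 20 = -9 is NOT divisible by 2.
    ⇒ system is inconsistent (no integer solution).

No solution (the system is inconsistent).


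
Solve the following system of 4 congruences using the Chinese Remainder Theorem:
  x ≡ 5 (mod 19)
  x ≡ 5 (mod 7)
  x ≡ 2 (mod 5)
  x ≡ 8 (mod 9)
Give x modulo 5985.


Product of moduli M = 19 · 7 · 5 · 9 = 5985.
Merge one congruence at a time:
  Start: x ≡ 5 (mod 19).
  Combine with x ≡ 5 (mod 7); new modulus lcm = 133.
    Write x = 5 + 19·t and substitute into x ≡ 5 (mod 7): 19·t ≡ 5 − 5 = 0 (mod 7).
    Reduce coefficients mod 7: 5·t ≡ 0 (mod 7).
    The inverse of 5 mod 7 is 3 (since 5·3 = 15 = 2·7 + 1), so t ≡ 3·0 = 0 ≡ 0 (mod 7).
    Then x = 5 + 19·0 = 5, valid modulo lcm(19, 7) = 133: x ≡ 5 (mod 133).
  Combine with x ≡ 2 (mod 5); new modulus lcm = 665.
    Write x = 5 + 133·t and substitute into x ≡ 2 (mod 5): 133·t ≡ 2 − 5 = -3 (mod 5).
    Reduce coefficients mod 5: 3·t ≡ 2 (mod 5).
    The inverse of 3 mod 5 is 2 (since 3·2 = 6 = 1·5 + 1), so t ≡ 2·2 = 4 ≡ 4 (mod 5).
    Then x = 5 + 133·4 = 537, valid modulo lcm(133, 5) = 665: x ≡ 537 (mod 665).
  Combine with x ≡ 8 (mod 9); new modulus lcm = 5985.
    Write x = 537 + 665·t and substitute into x ≡ 8 (mod 9): 665·t ≡ 8 − 537 = -529 (mod 9).
    Reduce coefficients mod 9: 8·t ≡ 2 (mod 9).
    The inverse of 8 mod 9 is 8 (since 8·8 = 64 = 7·9 + 1), so t ≡ 8·2 = 16 ≡ 7 (mod 9).
    Then x = 537 + 665·7 = 5192, valid modulo lcm(665, 9) = 5985: x ≡ 5192 (mod 5985).
Verify against each original: 5192 mod 19 = 5, 5192 mod 7 = 5, 5192 mod 5 = 2, 5192 mod 9 = 8.

x ≡ 5192 (mod 5985).


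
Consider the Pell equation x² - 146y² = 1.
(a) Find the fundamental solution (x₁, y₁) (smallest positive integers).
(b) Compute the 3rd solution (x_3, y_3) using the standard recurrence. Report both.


Step 1: Find the fundamental solution (x₁, y₁) of x² - 146y² = 1.
  Expand √146 as a continued fraction. a₀ = ⌊√146⌋ = 12; iterate m_{k+1} = d_k·a_k − m_k, d_{k+1} = (146 − m_{k+1}²)/d_k, a_{k+1} = ⌊(a₀ + m_{k+1})/d_{k+1}⌋ (starting m₀ = 0, d₀ = 1), with convergents p_k = a_k·p_{k-1} + p_{k-2}, q_k = a_k·q_{k-1} + q_{k-2} (p₋₁ = 1, q₋₁ = 0):
  k = 0: a₀ = 12; p₀/q₀ = 12/1; p₀² − 146·q₀² = 144 − 146 = -2.
  k = 1: m = 12, d = 2, a = ⌊(12 + 12)/2⌋ = 12; p/q = (12·12 + 1)/(12·1 + 0) = 145/12; p² − 146·q² = 21025 − 21024 = 1.
  The first convergent with p² − 146·q² = 1 gives the fundamental solution (x₁, y₁) = (145, 12).
Step 2: Apply the recurrence (x_{n+1}, y_{n+1}) = (x₁x_n + 146y₁y_n, x₁y_n + y₁x_n) repeatedly.
  From (x_1, y_1) = (145, 12): x_2 = 145·145 + 146·12·12 = 42049; y_2 = 145·12 + 12·145 = 3480.
  From (x_2, y_2) = (42049, 3480): x_3 = 145·42049 + 146·12·3480 = 12194065; y_3 = 145·3480 + 12·42049 = 1009188.
Step 3: Verify x_3² - 146·y_3² = 148695221224225 - 148695221224224 = 1 (should be 1). ✓

(x_1, y_1) = (145, 12); (x_3, y_3) = (12194065, 1009188).


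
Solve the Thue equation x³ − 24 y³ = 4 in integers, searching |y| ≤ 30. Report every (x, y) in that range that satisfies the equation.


The equation is x³ - 24y³ = 4. For fixed y, x³ = 24·y³ + 4, so a solution requires the RHS to be a perfect cube.
Strategy: iterate y from -30 to 30, compute RHS = 24·y³ + 4, and check whether it is a (positive or negative) perfect cube.
Check small values of y:
  y = 0: RHS = 4 is not a perfect cube.
  y = 1: RHS = 28 is not a perfect cube.
  y = -1: RHS = -20 is not a perfect cube.
  y = 2: RHS = 196 is not a perfect cube.
  y = -2: RHS = -188 is not a perfect cube.
  y = 3: RHS = 652 is not a perfect cube.
  y = -3: RHS = -644 is not a perfect cube.
Continuing the search up to |y| = 30 finds no solutions either.
No (x, y) in the scanned range satisfies the equation.

No integer solutions with |y| ≤ 30.


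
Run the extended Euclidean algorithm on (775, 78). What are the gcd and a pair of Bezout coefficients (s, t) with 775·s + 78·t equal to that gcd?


Euclidean algorithm on (775, 78) — divide until remainder is 0:
  775 = 9 · 78 + 73
  78 = 1 · 73 + 5
  73 = 14 · 5 + 3
  5 = 1 · 3 + 2
  3 = 1 · 2 + 1
  2 = 2 · 1 + 0
gcd(775, 78) = 1.
Track Bezout coefficients alongside the remainders: start with r₀ = 775 = a·1 + b·0 (s = 1, t = 0) and r₁ = 78 = a·0 + b·1 (s = 0, t = 1); each new remainder r_{k+1} = r_{k-1} − q_k·r_k inherits s_{k+1} = s_{k-1} − q_k·s_k, t_{k+1} = t_{k-1} − q_k·t_k, so r_k = a·s_k + b·t_k at every step:
  q = 9: r = 73, s = 1 − 9·0 = 1, t = 0 − 9·1 = -9  (check: 775·1 + 78·(-9) = 73)
  q = 1: r = 5, s = 0 − 1·1 = -1, t = 1 − 1·(-9) = 10  (check: 775·(-1) + 78·10 = 5)
  q = 14: r = 3, s = 1 − 14·(-1) = 15, t = -9 − 14·10 = -149  (check: 775·15 + 78·(-149) = 3)
  q = 1: r = 2, s = -1 − 1·15 = -16, t = 10 − 1·(-149) = 159  (check: 775·(-16) + 78·159 = 2)
  q = 1: r = 1, s = 15 − 1·(-16) = 31, t = -149 − 1·159 = -308  (check: 775·31 + 78·(-308) = 1)
The row with r = 1 (the gcd) gives the Bezout coefficients s = 31, t = -308.
Result: 775 · (31) + 78 · (-308) = 1.

gcd(775, 78) = 1; s = 31, t = -308 (check: 775·31 + 78·(-308) = 1).


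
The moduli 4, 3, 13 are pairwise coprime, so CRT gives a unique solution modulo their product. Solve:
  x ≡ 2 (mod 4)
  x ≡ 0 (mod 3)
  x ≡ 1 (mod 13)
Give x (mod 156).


Moduli 4, 3, 13 are pairwise coprime; by CRT there is a unique solution modulo M = 4 · 3 · 13 = 156.
Solve pairwise, accumulating the modulus:
  Start with x ≡ 2 (mod 4).
  Combine with x ≡ 0 (mod 3): since gcd(4, 3) = 1, we get a unique residue mod 12.
    Write x = 2 + 4·t and substitute into x ≡ 0 (mod 3): 4·t ≡ 0 − 2 = -2 (mod 3).
    Reduce coefficients mod 3: 1·t ≡ 1 (mod 3).
    So t ≡ 1 (mod 3).
    Then x = 2 + 4·1 = 6, valid modulo lcm(4, 3) = 12: x ≡ 6 (mod 12).
  Combine with x ≡ 1 (mod 13): since gcd(12, 13) = 1, we get a unique residue mod 156.
    Write x = 6 + 12·t and substitute into x ≡ 1 (mod 13): 12·t ≡ 1 − 6 = -5 (mod 13).
    Reduce coefficients mod 13: 12·t ≡ 8 (mod 13).
    The inverse of 12 mod 13 is 12 (since 12·12 = 144 = 11·13 + 1), so t ≡ 12·8 = 96 ≡ 5 (mod 13).
    Then x = 6 + 12·5 = 66, valid modulo lcm(12, 13) = 156: x ≡ 66 (mod 156).
Verify: 66 mod 4 = 2 ✓, 66 mod 3 = 0 ✓, 66 mod 13 = 1 ✓.

x ≡ 66 (mod 156).


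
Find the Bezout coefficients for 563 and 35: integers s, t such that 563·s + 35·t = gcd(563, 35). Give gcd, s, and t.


Euclidean algorithm on (563, 35) — divide until remainder is 0:
  563 = 16 · 35 + 3
  35 = 11 · 3 + 2
  3 = 1 · 2 + 1
  2 = 2 · 1 + 0
gcd(563, 35) = 1.
Track Bezout coefficients alongside the remainders: start with r₀ = 563 = a·1 + b·0 (s = 1, t = 0) and r₁ = 35 = a·0 + b·1 (s = 0, t = 1); each new remainder r_{k+1} = r_{k-1} − q_k·r_k inherits s_{k+1} = s_{k-1} − q_k·s_k, t_{k+1} = t_{k-1} − q_k·t_k, so r_k = a·s_k + b·t_k at every step:
  q = 16: r = 3, s = 1 − 16·0 = 1, t = 0 − 16·1 = -16  (check: 563·1 + 35·(-16) = 3)
  q = 11: r = 2, s = 0 − 11·1 = -11, t = 1 − 11·(-16) = 177  (check: 563·(-11) + 35·177 = 2)
  q = 1: r = 1, s = 1 − 1·(-11) = 12, t = -16 − 1·177 = -193  (check: 563·12 + 35·(-193) = 1)
The row with r = 1 (the gcd) gives the Bezout coefficients s = 12, t = -193.
Result: 563 · (12) + 35 · (-193) = 1.

gcd(563, 35) = 1; s = 12, t = -193 (check: 563·12 + 35·(-193) = 1).


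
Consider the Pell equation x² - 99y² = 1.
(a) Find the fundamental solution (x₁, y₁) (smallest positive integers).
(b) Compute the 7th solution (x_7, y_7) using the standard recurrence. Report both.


Step 1: Find the fundamental solution (x₁, y₁) of x² - 99y² = 1.
  Expand √99 as a continued fraction. a₀ = ⌊√99⌋ = 9; iterate m_{k+1} = d_k·a_k − m_k, d_{k+1} = (99 − m_{k+1}²)/d_k, a_{k+1} = ⌊(a₀ + m_{k+1})/d_{k+1}⌋ (starting m₀ = 0, d₀ = 1), with convergents p_k = a_k·p_{k-1} + p_{k-2}, q_k = a_k·q_{k-1} + q_{k-2} (p₋₁ = 1, q₋₁ = 0):
  k = 0: a₀ = 9; p₀/q₀ = 9/1; p₀² − 99·q₀² = 81 − 99 = -18.
  k = 1: m = 9, d = 18, a = ⌊(9 + 9)/18⌋ = 1; p/q = (1·9 + 1)/(1·1 + 0) = 10/1; p² − 99·q² = 100 − 99 = 1.
  The first convergent with p² − 99·q² = 1 gives the fundamental solution (x₁, y₁) = (10, 1).
Step 2: Apply the recurrence (x_{n+1}, y_{n+1}) = (x₁x_n + 99y₁y_n, x₁y_n + y₁x_n) repeatedly.
  From (x_1, y_1) = (10, 1): x_2 = 10·10 + 99·1·1 = 199; y_2 = 10·1 + 1·10 = 20.
  From (x_2, y_2) = (199, 20): x_3 = 10·199 + 99·1·20 = 3970; y_3 = 10·20 + 1·199 = 399.
  From (x_3, y_3) = (3970, 399): x_4 = 10·3970 + 99·1·399 = 79201; y_4 = 10·399 + 1·3970 = 7960.
  From (x_4, y_4) = (79201, 7960): x_5 = 10·79201 + 99·1·7960 = 1580050; y_5 = 10·7960 + 1·79201 = 158801.
  From (x_5, y_5) = (1580050, 158801): x_6 = 10·1580050 + 99·1·158801 = 31521799; y_6 = 10·158801 + 1·1580050 = 3168060.
  From (x_6, y_6) = (31521799, 3168060): x_7 = 10·31521799 + 99·1·3168060 = 628855930; y_7 = 10·3168060 + 1·31521799 = 63202399.
Step 3: Verify x_7² - 99·y_7² = 395459780696164900 - 395459780696164899 = 1 (should be 1). ✓

(x_1, y_1) = (10, 1); (x_7, y_7) = (628855930, 63202399).


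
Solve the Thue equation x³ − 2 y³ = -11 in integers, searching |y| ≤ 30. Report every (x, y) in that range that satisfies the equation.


The equation is x³ - 2y³ = -11. For fixed y, x³ = 2·y³ − 11, so a solution requires the RHS to be a perfect cube.
Strategy: iterate y from -30 to 30, compute RHS = 2·y³ − 11, and check whether it is a (positive or negative) perfect cube.
Check small values of y:
  y = 0: RHS = -11 is not a perfect cube.
  y = 1: RHS = -9 is not a perfect cube.
  y = -1: RHS = -13 is not a perfect cube.
  y = 2: RHS = 5 is not a perfect cube.
  y = -2: RHS = -27 = (-3)³ ⇒ x = -3 works.
  y = 3: RHS = 43 is not a perfect cube.
  y = -3: RHS = -65 is not a perfect cube.
Continuing the search up to |y| = 30 finds no further solutions beyond those listed.
Collected solutions: (-3, -2).

Solutions (with |y| ≤ 30): (-3, -2).


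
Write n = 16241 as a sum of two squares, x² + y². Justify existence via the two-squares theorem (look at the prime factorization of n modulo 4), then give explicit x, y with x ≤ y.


Step 1: Factor n = 16241 = 109 · 149.
Step 2: Check the mod-4 condition on each prime factor: 109 ≡ 1 (mod 4), exponent 1; 149 ≡ 1 (mod 4), exponent 1.
All primes ≡ 3 (mod 4) appear to even exponent (or don't appear), so by the two-squares theorem n IS expressible as a sum of two squares.
Step 3: Build a representation. Here n = 109 · 149 is a product of primes ≡ 1 (mod 4). Each prime p ≡ 1 (mod 4) is itself a sum of two squares; find a² by testing p − a² for a perfect square:
  109: 109 − 1² = 108, 109 − 2² = 105, 109 − 3² = 100 = 10² ⇒ 109 = 3² + 10².
  149: 149 − 1² = 148, 149 − 2² = 145, 149 − 3² = 140, 149 − 4² = 133, 149 − 5² = 124, 149 − 6² = 113, 149 − 7² = 100 = 10² ⇒ 149 = 7² + 10².
  Combine using the Brahmagupta–Fibonacci identity (a² + b²)(c² + d²) = (ac − bd)² + (ad + bc)² = (ac + bd)² + (ad − bc)²:
  109 · 149 = 16241: from (3² + 10²)(7² + 10²), take (3·7 − 10·10, 3·10 + 10·7) = (21 − 100, 30 + 70) = (-79, 100); dropping signs (only squares matter) gives (79, 100); check 79² + 100² = 6241 + 10000 = 16241 ✓.
Step 4: Order so x ≤ y and verify: 79² + 100² = 6241 + 10000 = 16241 = n. ✓

n = 16241 = 79² + 100² (one valid representation with x ≤ y).
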